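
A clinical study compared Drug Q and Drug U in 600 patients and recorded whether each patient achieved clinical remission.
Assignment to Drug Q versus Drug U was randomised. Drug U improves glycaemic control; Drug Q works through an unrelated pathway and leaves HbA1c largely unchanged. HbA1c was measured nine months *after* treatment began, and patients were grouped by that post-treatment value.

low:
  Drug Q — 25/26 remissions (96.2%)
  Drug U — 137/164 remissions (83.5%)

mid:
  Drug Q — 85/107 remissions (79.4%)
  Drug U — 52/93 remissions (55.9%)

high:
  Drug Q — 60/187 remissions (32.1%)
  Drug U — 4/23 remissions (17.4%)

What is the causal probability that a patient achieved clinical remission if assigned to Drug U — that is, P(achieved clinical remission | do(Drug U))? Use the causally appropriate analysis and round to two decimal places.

Because the drug influences HbA1c, HbA1c is a post-treatment mediator, not a confounder. Stratifying on it would bias the estimate; the causal effect is the crude pooled difference.
So P(outcome | do(Drug U)) is just the pooled rate for Drug U: 193/280 = 0.689.

0.69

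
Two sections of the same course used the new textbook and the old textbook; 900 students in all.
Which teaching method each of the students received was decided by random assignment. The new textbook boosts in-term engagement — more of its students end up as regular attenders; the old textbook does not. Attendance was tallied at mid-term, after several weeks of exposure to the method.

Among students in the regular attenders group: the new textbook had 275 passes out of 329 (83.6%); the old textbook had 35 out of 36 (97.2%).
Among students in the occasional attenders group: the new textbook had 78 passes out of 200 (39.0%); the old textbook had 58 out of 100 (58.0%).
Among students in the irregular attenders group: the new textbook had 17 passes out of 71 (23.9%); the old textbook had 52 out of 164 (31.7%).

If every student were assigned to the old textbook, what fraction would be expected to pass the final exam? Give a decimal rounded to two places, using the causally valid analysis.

0.48

Mid-term attendance is downstream of the teaching method. One should not condition on a consequence of treatment, so the overall rates are the right comparison.
So P(outcome | do(the old textbook)) is just the pooled rate for the old textbook: 145/300 = 0.483.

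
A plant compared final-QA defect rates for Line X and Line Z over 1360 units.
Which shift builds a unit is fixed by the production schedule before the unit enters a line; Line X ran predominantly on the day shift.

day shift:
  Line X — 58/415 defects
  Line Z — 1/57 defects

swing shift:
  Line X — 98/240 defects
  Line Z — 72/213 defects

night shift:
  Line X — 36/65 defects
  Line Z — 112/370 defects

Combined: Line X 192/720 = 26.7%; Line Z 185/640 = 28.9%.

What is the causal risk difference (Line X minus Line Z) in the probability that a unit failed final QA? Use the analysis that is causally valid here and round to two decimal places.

Since shift is a pre-existing factor (not a product of the line) and it affects the outcome on its own, it is a confounder. The stratified rates, not the pooled rate, identify the causal effect.
Adjusting over the population distribution of shift: 0.347·(0.140−0.018) + 0.333·(0.408−0.338) + 0.320·(0.554−0.303) = +0.146.

+0.15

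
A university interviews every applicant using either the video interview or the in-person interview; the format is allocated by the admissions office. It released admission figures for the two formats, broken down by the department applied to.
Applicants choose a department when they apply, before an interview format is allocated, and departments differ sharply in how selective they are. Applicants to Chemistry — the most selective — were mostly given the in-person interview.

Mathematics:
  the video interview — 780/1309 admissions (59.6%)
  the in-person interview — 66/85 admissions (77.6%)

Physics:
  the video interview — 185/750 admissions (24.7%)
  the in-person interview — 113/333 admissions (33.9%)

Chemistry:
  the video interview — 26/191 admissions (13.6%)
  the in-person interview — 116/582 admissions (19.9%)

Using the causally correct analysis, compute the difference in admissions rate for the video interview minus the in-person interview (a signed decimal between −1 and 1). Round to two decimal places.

-0.12

Within every department level the in-person interview has the higher rate, yet pooled the video interview does — Simpson's reversal.
Department differs across interview formats for reasons unrelated to any effect of the interview format itself, and it separately predicts the outcome — a classic confounder. We must compare within department levels.
Adjusting over the population distribution of department: 0.429·(0.596−0.776) + 0.333·(0.247−0.339) + 0.238·(0.136−0.199) = -0.123.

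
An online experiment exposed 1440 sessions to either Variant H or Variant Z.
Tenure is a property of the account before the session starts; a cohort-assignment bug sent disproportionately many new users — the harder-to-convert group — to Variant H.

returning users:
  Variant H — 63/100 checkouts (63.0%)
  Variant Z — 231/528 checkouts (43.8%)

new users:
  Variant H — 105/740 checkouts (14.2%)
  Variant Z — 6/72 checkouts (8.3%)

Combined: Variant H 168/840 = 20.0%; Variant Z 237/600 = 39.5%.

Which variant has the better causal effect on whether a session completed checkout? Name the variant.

Variant H

The stratified and pooled comparisons disagree (Variant H wins within each user tenure; Variant Z wins overall), so the answer turns on the causal role of user tenure.
User tenure satisfies the back-door criterion: it is not a descendant of the variant, and it blocks the spurious path from variant to outcome. Adjusting for it (i.e., using the within-user tenure rates) gives the causal effect.
Within each level — returning users: 63.0% vs 43.8%; new users: 14.2% vs 8.3% — Variant H is higher every time.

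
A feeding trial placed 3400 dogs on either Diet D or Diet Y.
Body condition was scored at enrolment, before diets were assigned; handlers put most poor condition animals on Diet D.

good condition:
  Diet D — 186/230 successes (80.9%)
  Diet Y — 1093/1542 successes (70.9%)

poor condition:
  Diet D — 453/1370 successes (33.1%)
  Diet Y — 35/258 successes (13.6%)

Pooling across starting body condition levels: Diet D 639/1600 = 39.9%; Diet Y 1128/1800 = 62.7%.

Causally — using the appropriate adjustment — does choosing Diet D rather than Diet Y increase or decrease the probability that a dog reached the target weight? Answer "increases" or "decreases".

Within every starting body condition level Diet D has the higher rate, yet pooled Diet Y does — Simpson's reversal.
Here starting body condition is a common cause — it drives both which diet a case falls under and the outcome. The crude comparison mixes populations; the stratum-specific rates are the causally relevant ones.
Within each level — good condition: 80.9% vs 70.9%; poor condition: 33.1% vs 13.6% — Diet D is higher every time.

increases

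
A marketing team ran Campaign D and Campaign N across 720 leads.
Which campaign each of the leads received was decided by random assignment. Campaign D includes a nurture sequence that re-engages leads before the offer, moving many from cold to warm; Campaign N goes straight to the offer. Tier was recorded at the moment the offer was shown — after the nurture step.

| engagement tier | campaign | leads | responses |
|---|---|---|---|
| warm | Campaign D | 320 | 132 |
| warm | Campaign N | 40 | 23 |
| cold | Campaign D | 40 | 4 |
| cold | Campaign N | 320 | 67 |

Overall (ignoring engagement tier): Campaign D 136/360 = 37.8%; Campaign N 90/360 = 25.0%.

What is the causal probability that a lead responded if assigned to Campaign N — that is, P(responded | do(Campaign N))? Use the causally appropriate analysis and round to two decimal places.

The engagement tier-specific comparison favours Campaign N throughout, but the pooled figures favour Campaign D. The question is whether to condition on engagement tier.
Engagement tier is downstream of the campaign. One should not condition on a consequence of treatment, so the overall rates are the right comparison.
So P(outcome | do(Campaign N)) is just the pooled rate for Campaign N: 90/360 = 0.250.

0.25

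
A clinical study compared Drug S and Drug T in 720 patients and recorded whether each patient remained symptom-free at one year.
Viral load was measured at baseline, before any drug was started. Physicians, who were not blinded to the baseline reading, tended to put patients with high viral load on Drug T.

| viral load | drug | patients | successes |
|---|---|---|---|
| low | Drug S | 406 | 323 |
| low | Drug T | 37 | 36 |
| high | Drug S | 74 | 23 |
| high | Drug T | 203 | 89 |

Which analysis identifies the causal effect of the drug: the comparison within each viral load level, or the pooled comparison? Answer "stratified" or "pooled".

stratified

Since viral load is a pre-existing factor (not a product of the drug) and it affects the outcome on its own, it is a confounder. The stratified rates, not the pooled rate, identify the causal effect.
Within each level — low: 79.6% vs 97.3%; high: 31.1% vs 43.8% — Drug T is higher every time.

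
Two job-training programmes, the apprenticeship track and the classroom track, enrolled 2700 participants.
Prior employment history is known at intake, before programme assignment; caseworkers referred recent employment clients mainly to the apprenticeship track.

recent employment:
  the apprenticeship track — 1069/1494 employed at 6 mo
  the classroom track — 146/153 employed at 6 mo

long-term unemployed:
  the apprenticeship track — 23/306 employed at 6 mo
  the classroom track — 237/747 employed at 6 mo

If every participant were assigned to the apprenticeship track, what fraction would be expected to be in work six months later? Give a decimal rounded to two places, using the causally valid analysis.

Within every prior employment history level the classroom track has the higher rate, yet pooled the apprenticeship track does — Simpson's reversal.
Prior employment history differs across programmes for reasons unrelated to any effect of the programme itself, and it separately predicts the outcome — a classic confounder. We must compare within prior employment history levels.
Standardising the apprenticeship track to the population prior employment history mix: 0.610·1069/1494 + 0.390·23/306 = 0.466.

0.47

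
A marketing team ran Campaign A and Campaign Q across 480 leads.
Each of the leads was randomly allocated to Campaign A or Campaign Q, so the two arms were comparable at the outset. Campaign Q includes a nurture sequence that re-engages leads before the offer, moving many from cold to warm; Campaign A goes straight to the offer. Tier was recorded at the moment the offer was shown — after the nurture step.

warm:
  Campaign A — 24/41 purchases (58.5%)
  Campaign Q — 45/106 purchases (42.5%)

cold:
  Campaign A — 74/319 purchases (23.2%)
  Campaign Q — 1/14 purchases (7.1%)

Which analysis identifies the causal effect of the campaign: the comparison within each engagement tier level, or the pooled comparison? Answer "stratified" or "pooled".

pooled

The stratified and pooled comparisons disagree (Campaign A wins within each engagement tier; Campaign Q wins overall), so the answer turns on the causal role of engagement tier.
Because the campaign influences engagement tier, engagement tier is a post-treatment mediator, not a confounder. Stratifying on it would bias the estimate; the causal effect is the crude pooled difference.
Pooled: Campaign A 27.2% vs Campaign Q 38.3%; Campaign Q is higher overall.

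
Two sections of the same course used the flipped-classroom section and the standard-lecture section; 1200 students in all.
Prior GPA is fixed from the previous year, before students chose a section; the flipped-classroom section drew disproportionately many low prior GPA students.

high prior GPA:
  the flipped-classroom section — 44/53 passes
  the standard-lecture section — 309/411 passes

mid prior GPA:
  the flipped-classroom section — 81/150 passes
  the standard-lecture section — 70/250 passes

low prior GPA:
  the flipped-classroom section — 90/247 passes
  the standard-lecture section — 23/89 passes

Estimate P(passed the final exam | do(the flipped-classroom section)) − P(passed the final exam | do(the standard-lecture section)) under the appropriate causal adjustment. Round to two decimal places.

+0.15

Prior GPA band is set before the teaching method has any effect — it is not caused by the teaching method — and it independently drives the outcome. That makes it a confounder, so the causal comparison is within prior GPA band levels.
Adjusting over the population distribution of prior GPA band: 0.387·(0.830−0.752) + 0.333·(0.540−0.280) + 0.280·(0.364−0.258) = +0.147.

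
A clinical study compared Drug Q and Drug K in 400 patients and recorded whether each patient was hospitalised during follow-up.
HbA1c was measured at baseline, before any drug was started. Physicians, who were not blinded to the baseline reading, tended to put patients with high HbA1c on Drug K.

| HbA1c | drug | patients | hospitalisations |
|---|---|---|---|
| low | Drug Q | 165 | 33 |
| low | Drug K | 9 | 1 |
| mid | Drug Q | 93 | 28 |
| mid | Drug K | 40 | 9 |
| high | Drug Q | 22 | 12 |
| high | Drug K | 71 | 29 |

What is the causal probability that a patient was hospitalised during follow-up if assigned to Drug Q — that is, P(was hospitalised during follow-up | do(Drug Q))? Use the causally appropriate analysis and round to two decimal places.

The HbA1c-specific comparison favours Drug K throughout, but the pooled figures favour Drug Q. The question is whether to condition on HbA1c.
HbA1c satisfies the back-door criterion: it is not a descendant of the drug, and it blocks the spurious path from drug to outcome. Adjusting for it (i.e., using the within-HbA1c rates) gives the causal effect.
Standardising Drug Q to the population HbA1c mix: 0.435·33/165 + 0.333·28/93 + 0.233·12/22 = 0.314.

0.31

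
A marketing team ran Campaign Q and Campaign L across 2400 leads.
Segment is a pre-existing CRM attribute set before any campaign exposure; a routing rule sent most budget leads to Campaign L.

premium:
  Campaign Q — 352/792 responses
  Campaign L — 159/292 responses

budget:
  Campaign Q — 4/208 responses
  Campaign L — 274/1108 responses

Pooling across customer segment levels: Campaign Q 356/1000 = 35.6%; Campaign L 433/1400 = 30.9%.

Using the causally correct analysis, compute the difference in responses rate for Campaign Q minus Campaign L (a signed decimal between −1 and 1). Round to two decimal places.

Campaign L is higher inside every customer segment stratum but Campaign Q is higher in aggregate. Whether to stratify depends on how customer segment relates to the campaign.
The imbalance in customer segment arose from how leads were allocated, not from anything the campaign did; and customer segment independently affects the outcome. The pooled gap is confounded — condition on customer segment.
Adjusting over the population distribution of customer segment: 0.452·(0.444−0.545) + 0.548·(0.019−0.247) = -0.170.

-0.17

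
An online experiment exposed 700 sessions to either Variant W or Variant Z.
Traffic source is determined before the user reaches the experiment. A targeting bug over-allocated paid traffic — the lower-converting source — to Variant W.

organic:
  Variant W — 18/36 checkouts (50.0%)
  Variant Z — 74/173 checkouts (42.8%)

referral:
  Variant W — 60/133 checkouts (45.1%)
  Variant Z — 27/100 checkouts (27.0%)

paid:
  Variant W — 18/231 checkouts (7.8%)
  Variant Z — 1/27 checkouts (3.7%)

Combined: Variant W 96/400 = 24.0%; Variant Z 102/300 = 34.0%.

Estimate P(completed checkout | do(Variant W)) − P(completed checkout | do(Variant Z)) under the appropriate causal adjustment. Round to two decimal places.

+0.10

Here traffic source is a common cause — it drives both which variant a case falls under and the outcome. The crude comparison mixes populations; the stratum-specific rates are the causally relevant ones.
Adjusting over the population distribution of traffic source: 0.299·(0.500−0.428) + 0.333·(0.451−0.270) + 0.369·(0.078−0.037) = +0.097.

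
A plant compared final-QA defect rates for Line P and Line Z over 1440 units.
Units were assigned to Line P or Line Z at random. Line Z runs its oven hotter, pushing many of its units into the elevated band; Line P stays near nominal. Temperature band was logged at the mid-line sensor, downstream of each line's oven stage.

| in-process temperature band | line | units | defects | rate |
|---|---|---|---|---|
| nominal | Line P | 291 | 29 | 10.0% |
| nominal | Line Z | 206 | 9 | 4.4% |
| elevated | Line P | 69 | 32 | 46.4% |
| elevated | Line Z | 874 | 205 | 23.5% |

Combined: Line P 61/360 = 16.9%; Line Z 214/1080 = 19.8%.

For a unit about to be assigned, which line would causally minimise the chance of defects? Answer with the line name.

Stratifying would compare lines among units the lines themselves sorted into in-process temperature band groups — a form of selection on an intermediate. The unconditioned pooled rates give the total causal effect.
Pooled: Line P 16.9% vs Line Z 19.8%; Line P is lower overall.

Line P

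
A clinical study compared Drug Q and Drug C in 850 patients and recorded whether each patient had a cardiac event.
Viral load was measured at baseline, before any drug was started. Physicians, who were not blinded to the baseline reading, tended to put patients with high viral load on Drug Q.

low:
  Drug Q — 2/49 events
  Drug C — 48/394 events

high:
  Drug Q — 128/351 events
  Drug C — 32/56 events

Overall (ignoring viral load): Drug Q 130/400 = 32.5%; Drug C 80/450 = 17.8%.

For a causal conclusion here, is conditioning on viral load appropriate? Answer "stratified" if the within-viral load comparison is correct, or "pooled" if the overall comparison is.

stratified

Here viral load is a common cause — it drives both which drug a case falls under and the outcome. The crude comparison mixes populations; the stratum-specific rates are the causally relevant ones.
Within each level — low: 4.1% vs 12.2%; high: 36.5% vs 57.1% — Drug Q is lower every time.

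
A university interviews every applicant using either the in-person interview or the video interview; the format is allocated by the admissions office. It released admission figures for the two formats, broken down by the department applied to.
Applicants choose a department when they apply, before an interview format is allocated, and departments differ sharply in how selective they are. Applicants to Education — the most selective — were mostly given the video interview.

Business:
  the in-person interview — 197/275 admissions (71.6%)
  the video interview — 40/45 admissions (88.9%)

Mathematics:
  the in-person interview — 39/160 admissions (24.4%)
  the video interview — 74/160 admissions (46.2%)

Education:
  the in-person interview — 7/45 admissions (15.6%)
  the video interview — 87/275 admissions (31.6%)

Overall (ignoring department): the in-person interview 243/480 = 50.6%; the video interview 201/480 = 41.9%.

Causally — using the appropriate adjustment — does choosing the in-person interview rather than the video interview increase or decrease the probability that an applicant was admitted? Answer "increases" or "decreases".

The stratified and pooled comparisons disagree (the video interview wins within each department; the in-person interview wins overall), so the answer turns on the causal role of department.
Here department is a common cause — it drives both which interview format a case falls under and the outcome. The crude comparison mixes populations; the stratum-specific rates are the causally relevant ones.
Within each level — Business: 71.6% vs 88.9%; Mathematics: 24.4% vs 46.2%; Education: 15.6% vs 31.6% — the video interview is higher every time.

decreases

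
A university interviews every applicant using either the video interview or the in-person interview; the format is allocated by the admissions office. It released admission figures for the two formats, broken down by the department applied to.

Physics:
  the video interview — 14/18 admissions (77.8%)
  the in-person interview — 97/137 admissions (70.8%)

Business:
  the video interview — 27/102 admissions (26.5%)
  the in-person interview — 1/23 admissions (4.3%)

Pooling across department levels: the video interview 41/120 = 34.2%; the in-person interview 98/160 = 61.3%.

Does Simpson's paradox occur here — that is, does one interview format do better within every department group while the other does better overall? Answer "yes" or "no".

yes

Within each department level (Physics 77.8% vs 70.8%; Business 26.5% vs 4.3%), the video interview has the higher rate every time. Pooled: 34.2% vs 61.3% — the in-person interview has the higher rate overall. The two comparisons disagree.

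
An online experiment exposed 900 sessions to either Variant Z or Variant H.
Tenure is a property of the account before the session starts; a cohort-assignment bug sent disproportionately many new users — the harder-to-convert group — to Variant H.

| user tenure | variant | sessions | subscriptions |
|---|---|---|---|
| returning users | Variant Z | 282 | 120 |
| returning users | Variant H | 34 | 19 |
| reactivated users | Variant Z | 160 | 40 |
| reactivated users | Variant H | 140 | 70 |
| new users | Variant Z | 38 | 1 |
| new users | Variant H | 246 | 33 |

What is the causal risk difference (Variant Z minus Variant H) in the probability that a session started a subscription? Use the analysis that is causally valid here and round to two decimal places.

User tenure satisfies the back-door criterion: it is not a descendant of the variant, and it blocks the spurious path from variant to outcome. Adjusting for it (i.e., using the within-user tenure rates) gives the causal effect.
Adjusting over the population distribution of user tenure: 0.351·(0.426−0.559) + 0.333·(0.250−0.500) + 0.316·(0.026−0.134) = -0.164.

-0.16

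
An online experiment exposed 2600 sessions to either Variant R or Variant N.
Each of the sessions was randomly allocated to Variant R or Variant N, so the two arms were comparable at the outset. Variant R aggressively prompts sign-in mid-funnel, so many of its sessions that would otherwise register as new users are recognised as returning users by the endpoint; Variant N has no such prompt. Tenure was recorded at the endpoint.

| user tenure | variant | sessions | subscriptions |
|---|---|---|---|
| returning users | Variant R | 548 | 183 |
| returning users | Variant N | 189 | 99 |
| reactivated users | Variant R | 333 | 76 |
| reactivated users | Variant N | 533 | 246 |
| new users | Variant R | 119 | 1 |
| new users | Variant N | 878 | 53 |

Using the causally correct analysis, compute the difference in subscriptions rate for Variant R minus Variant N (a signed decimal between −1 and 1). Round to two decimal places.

+0.01

Within every user tenure level Variant N has the higher rate, yet pooled Variant R does — Simpson's reversal.
User tenure here is a post-treatment variable shaped by the variant; conditioning on it would introduce bias rather than remove it. The overall comparison is the causal one.
The causal difference is the pooled difference: 0.260 − 0.249 = +0.011.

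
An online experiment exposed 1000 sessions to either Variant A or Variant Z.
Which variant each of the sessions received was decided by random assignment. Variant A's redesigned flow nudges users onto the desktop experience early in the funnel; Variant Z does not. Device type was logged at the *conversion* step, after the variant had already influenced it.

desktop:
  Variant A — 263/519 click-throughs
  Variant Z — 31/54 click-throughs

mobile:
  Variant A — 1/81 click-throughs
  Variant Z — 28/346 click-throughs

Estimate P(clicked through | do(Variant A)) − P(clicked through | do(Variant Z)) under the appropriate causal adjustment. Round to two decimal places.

The device type-specific comparison favours Variant Z throughout, but the pooled figures favour Variant A. The question is whether to condition on device type.
The distribution of device type is itself part of what the variant does — it is an intermediate outcome. Holding it fixed would remove that part of the effect; the total effect is the pooled difference.
The causal difference is the pooled difference: 0.440 − 0.147 = +0.292.

+0.29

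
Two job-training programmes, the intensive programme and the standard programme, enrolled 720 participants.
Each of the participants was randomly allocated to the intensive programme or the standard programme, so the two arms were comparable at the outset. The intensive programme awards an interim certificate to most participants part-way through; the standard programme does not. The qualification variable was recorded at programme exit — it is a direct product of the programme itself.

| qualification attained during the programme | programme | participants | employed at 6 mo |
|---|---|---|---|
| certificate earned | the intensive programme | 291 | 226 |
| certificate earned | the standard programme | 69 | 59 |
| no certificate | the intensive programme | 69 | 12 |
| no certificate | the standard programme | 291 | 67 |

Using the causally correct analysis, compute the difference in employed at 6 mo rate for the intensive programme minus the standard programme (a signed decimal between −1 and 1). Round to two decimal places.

Within every qualification attained during the programme level the standard programme has the higher rate, yet pooled the intensive programme does — Simpson's reversal.
Stratifying would compare programmes among participants the programmes themselves sorted into qualification attained during the programme groups — a form of selection on an intermediate. The unconditioned pooled rates give the total causal effect.
The causal difference is the pooled difference: 0.661 − 0.350 = +0.311.

+0.31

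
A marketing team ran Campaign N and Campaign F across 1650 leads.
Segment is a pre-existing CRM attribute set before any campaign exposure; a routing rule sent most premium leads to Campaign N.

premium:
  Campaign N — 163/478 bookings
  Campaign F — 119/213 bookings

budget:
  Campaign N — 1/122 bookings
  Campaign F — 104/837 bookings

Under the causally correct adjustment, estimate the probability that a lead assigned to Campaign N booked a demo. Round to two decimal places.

The stratified and pooled comparisons disagree (Campaign F wins within each customer segment; Campaign N wins overall), so the answer turns on the causal role of customer segment.
Customer segment satisfies the back-door criterion: it is not a descendant of the campaign, and it blocks the spurious path from campaign to outcome. Adjusting for it (i.e., using the within-customer segment rates) gives the causal effect.
Standardising Campaign N to the population customer segment mix: 0.419·163/478 + 0.581·1/122 = 0.148.

0.15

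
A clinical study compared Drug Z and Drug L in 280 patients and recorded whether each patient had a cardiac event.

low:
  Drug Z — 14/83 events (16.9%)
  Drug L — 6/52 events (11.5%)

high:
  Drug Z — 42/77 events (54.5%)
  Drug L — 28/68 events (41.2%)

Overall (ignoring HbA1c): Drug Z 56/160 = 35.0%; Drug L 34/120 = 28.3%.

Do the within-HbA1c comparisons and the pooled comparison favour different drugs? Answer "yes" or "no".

Within each HbA1c level (low 16.9% vs 11.5%; high 54.5% vs 41.2%), Drug L has the lower rate every time. Pooled: 35.0% vs 28.3% — Drug L has the lower rate overall. They agree.

no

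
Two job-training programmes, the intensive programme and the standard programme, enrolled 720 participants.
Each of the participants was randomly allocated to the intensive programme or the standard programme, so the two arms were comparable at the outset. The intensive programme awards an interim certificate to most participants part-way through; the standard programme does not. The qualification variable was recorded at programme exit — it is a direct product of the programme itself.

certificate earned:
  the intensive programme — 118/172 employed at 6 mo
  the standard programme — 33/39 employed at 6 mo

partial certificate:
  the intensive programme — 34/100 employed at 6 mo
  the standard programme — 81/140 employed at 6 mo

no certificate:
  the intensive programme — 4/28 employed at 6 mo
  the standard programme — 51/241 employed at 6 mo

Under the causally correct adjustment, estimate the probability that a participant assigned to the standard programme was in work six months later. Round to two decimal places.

0.39

The stratified and pooled comparisons disagree (the standard programme wins within each qualification attained during the programme; the intensive programme wins overall), so the answer turns on the causal role of qualification attained during the programme.
Qualification attained during the programme here is a post-treatment variable shaped by the programme; conditioning on it would introduce bias rather than remove it. The overall comparison is the causal one.
So P(outcome | do(the standard programme)) is just the pooled rate for the standard programme: 165/420 = 0.393.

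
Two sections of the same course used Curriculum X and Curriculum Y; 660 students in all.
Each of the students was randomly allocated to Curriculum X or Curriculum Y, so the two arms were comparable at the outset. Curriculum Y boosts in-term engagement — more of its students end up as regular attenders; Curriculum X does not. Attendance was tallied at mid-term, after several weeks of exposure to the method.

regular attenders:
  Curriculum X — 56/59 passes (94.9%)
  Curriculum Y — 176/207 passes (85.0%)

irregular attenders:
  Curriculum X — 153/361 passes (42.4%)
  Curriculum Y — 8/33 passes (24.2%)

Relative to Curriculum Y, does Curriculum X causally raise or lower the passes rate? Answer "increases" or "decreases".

decreases

Mid-term attendance is downstream of the teaching method. One should not condition on a consequence of treatment, so the overall rates are the right comparison.
Pooled: Curriculum X 49.8% vs Curriculum Y 76.7%; Curriculum Y is higher overall.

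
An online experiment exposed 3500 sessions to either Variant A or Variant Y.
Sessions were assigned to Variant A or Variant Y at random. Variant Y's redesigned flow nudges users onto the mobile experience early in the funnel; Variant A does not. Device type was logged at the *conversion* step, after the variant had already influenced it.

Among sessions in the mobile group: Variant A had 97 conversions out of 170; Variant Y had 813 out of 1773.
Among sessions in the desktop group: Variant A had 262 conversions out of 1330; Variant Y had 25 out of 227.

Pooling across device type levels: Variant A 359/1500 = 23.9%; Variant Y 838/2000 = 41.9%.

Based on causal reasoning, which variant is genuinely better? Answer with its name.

Device type lies on the pathway variant → device type → outcome, so adjusting for it blocks the indirect effect. For the total causal effect of variant, use the unadjusted pooled rates.
Pooled: Variant A 23.9% vs Variant Y 41.9%; Variant Y is higher overall.

Variant Y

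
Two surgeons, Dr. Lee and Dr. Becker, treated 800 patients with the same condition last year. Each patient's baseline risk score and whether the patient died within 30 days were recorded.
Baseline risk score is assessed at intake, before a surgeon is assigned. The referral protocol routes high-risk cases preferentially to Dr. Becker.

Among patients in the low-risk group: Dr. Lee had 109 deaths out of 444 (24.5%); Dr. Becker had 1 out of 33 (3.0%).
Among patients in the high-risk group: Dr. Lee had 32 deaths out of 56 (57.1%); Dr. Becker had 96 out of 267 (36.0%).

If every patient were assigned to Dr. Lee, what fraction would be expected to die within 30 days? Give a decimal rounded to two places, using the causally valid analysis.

Baseline risk score differs across surgeons for reasons unrelated to any effect of the surgeon itself, and it separately predicts the outcome — a classic confounder. We must compare within baseline risk score levels.
Standardising Dr. Lee to the population baseline risk score mix: 0.596·109/444 + 0.404·32/56 = 0.377.

0.38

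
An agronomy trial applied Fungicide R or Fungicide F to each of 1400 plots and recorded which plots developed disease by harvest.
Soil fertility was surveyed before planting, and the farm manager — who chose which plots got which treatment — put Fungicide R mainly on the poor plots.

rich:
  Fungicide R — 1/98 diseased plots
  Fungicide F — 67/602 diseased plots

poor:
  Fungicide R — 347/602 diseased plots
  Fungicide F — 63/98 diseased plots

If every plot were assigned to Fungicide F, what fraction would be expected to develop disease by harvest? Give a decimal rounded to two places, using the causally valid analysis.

Soil fertility is set before the fungicide has any effect — it is not caused by the fungicide — and it independently drives the outcome. That makes it a confounder, so the causal comparison is within soil fertility levels.
Standardising Fungicide F to the population soil fertility mix: 0.500·67/602 + 0.500·63/98 = 0.377.

0.38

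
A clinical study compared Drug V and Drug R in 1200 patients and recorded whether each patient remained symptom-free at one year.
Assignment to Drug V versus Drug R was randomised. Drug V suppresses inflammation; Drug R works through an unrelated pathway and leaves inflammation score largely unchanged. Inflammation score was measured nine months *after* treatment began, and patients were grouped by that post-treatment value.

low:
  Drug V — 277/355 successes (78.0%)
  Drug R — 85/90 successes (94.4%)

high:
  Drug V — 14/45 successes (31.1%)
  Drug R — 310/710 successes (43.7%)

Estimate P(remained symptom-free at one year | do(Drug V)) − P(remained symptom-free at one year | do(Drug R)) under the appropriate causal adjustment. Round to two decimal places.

Inflammation score is downstream of the drug. One should not condition on a consequence of treatment, so the overall rates are the right comparison.
The causal difference is the pooled difference: 0.728 − 0.494 = +0.234.

+0.23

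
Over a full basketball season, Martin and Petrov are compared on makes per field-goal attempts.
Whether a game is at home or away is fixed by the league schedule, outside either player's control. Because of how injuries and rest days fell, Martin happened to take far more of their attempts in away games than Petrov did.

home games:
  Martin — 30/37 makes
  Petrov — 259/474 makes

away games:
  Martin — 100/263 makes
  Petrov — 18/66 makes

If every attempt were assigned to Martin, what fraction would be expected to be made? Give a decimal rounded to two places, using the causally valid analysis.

0.64

Within every game venue level Martin has the higher rate, yet pooled Petrov does — Simpson's reversal.
Nothing the player does changes game venue; the imbalance is an allocation artefact. With game venue also predicting the outcome, the pooled figure is confounded, and the within-stratum comparison is the causal one.
Standardising Martin to the population game venue mix: 0.608·30/37 + 0.392·100/263 = 0.642.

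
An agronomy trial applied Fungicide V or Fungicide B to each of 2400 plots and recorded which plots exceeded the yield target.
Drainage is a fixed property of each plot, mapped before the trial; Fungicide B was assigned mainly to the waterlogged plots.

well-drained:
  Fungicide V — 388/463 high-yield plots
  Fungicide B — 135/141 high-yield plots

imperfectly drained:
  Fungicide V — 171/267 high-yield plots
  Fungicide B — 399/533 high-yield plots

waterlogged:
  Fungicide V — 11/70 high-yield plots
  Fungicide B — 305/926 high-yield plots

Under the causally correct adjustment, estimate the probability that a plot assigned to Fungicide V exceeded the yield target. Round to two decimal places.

0.49

Here field drainage is a common cause — it drives both which fungicide a case falls under and the outcome. The crude comparison mixes populations; the stratum-specific rates are the causally relevant ones.
Standardising Fungicide V to the population field drainage mix: 0.252·388/463 + 0.333·171/267 + 0.415·11/70 = 0.490.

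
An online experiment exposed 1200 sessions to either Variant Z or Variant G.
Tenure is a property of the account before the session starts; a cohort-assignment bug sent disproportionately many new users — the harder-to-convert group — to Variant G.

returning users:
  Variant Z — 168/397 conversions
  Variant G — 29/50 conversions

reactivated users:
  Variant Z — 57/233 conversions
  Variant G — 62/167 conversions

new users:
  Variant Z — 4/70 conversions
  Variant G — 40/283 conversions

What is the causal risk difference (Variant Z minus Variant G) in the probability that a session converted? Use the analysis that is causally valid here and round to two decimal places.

The stratified and pooled comparisons disagree (Variant G wins within each user tenure; Variant Z wins overall), so the answer turns on the causal role of user tenure.
Nothing the variant does changes user tenure; the imbalance is an allocation artefact. With user tenure also predicting the outcome, the pooled figure is confounded, and the within-stratum comparison is the causal one.
Adjusting over the population distribution of user tenure: 0.372·(0.423−0.580) + 0.333·(0.245−0.371) + 0.294·(0.057−0.141) = -0.125.

-0.13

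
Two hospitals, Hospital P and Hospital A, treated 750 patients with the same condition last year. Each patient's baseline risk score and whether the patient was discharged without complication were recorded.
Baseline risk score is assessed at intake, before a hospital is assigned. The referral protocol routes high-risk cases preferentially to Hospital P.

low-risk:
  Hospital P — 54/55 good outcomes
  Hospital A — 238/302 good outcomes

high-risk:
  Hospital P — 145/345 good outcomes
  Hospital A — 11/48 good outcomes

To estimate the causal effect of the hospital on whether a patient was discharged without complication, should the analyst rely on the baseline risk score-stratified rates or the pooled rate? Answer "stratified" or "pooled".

Nothing the hospital does changes baseline risk score; the imbalance is an allocation artefact. With baseline risk score also predicting the outcome, the pooled figure is confounded, and the within-stratum comparison is the causal one.
Within each level — low-risk: 98.2% vs 78.8%; high-risk: 42.0% vs 22.9% — Hospital P is higher every time.

stratified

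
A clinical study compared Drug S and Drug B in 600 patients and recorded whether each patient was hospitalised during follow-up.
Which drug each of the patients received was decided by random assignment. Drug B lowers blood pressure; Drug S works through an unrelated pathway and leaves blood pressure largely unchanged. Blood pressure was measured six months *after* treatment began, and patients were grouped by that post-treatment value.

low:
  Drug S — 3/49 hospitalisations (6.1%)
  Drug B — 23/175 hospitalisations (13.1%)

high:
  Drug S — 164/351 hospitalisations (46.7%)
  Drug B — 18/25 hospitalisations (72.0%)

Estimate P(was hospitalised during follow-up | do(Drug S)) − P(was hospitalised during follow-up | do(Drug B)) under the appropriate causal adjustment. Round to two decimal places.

The blood pressure-specific comparison favours Drug S throughout, but the pooled figures favour Drug B. The question is whether to condition on blood pressure.
Blood pressure is downstream of the drug. One should not condition on a consequence of treatment, so the overall rates are the right comparison.
The causal difference is the pooled difference: 0.417 − 0.205 = +0.212.

+0.21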